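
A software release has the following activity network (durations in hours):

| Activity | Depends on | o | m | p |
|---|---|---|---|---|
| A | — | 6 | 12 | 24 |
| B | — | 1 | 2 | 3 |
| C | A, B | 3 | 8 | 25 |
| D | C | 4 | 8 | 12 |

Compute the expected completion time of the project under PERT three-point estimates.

te_A = (6 + 4·12 + 24)/6 = 78/6 = 13
te_B = (1 + 4·2 + 3)/6 = 12/6 = 2
te_C = (3 + 4·8 + 25)/6 = 60/6 = 10
te_D = (4 + 4·8 + 12)/6 = 48/6 = 8

Forward pass:
ES_A = 0; EF_A = 13
ES_B = 0; EF_B = 2
ES_C = max(EF_A=13, EF_B=2) = 13; EF_C = 13+10 = 23
ES_D = 23; EF_D = 23+8 = 31
Expected project duration μ = 31 hours. Critical path: A → C → D.

31 hours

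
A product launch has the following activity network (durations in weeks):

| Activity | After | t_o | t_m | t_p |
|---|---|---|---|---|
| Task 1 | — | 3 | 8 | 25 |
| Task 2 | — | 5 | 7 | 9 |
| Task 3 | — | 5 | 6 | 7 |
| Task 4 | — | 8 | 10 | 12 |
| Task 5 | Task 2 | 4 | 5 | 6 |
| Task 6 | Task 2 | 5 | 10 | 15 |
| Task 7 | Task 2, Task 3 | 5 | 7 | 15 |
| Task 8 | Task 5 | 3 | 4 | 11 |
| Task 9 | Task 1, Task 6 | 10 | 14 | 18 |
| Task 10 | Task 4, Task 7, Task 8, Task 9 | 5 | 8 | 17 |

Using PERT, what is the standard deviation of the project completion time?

3.00 weeks

te_Task 1 = (3 + 4·8 + 25)/6 = 60/6 = 10; σ²_Task 1 = ((25−3)/6)² = 13.444
te_Task 2 = (5 + 4·7 + 9)/6 = 42/6 = 7; σ²_Task 2 = ((9−5)/6)² = 0.444
te_Task 3 = (5 + 4·6 + 7)/6 = 36/6 = 6; σ²_Task 3 = ((7−5)/6)² = 0.111
te_Task 4 = (8 + 4·10 + 12)/6 = 60/6 = 10; σ²_Task 4 = ((12−8)/6)² = 0.444
te_Task 5 = (4 + 4·5 + 6)/6 = 30/6 = 5; σ²_Task 5 = ((6−4)/6)² = 0.111
te_Task 6 = (5 + 4·10 + 15)/6 = 60/6 = 10; σ²_Task 6 = ((15−5)/6)² = 2.778
te_Task 7 = (5 + 4·7 + 15)/6 = 48/6 = 8; σ²_Task 7 = ((15−5)/6)² = 2.778
te_Task 8 = (3 + 4·4 + 11)/6 = 30/6 = 5; σ²_Task 8 = ((11−3)/6)² = 1.778
te_Task 9 = (10 + 4·14 + 18)/6 = 84/6 = 14; σ²_Task 9 = ((18−10)/6)² = 1.778
te_Task 10 = (5 + 4·8 + 17)/6 = 54/6 = 9; σ²_Task 10 = ((17−5)/6)² = 4.000

Forward pass:
ES_Task 1 = 0; EF_Task 1 = 10
ES_Task 2 = 0; EF_Task 2 = 7
ES_Task 3 = 0; EF_Task 3 = 6
ES_Task 4 = 0; EF_Task 4 = 10
ES_Task 5 = 7; EF_Task 5 = 7+5 = 12
ES_Task 6 = 7; EF_Task 6 = 7+10 = 17
ES_Task 7 = max(EF_Task 2=7, EF_Task 3=6) = 7; EF_Task 7 = 7+8 = 15
ES_Task 8 = 12; EF_Task 8 = 12+5 = 17
ES_Task 9 = max(EF_Task 1=10, EF_Task 6=17) = 17; EF_Task 9 = 17+14 = 31
ES_Task 10 = max(EF_Task 4=10, EF_Task 7=15, EF_Task 8=17, EF_Task 9=31) = 31; EF_Task 10 = 31+9 = 40
Expected project duration μ = 40 weeks. Critical path: Task 2 → Task 6 → Task 9 → Task 10.

Variance along critical path = 0.444 + 2.778 + 1.778 + 4.000 = 9.000
σ = √9.000 = 3.000 weeks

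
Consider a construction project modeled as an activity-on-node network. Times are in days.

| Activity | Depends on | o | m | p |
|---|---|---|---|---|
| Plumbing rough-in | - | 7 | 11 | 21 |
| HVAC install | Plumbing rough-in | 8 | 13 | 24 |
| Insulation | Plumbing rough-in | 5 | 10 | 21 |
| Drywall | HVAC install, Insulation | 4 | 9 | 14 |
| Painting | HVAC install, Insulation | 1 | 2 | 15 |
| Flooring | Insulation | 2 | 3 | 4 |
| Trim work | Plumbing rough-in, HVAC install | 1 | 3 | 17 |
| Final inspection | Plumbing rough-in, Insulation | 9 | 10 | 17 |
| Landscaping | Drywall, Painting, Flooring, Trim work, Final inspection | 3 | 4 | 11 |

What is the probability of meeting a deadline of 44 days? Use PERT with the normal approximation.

0.833

te_Plumbing rough-in = (7 + 4·11 + 21)/6 = 72/6 = 12; σ²_Plumbing rough-in = ((21−7)/6)² = 5.444
te_HVAC install = (8 + 4·13 + 24)/6 = 84/6 = 14; σ²_HVAC install = ((24−8)/6)² = 7.111
te_Insulation = (5 + 4·10 + 21)/6 = 66/6 = 11; σ²_Insulation = ((21−5)/6)² = 7.111
te_Drywall = (4 + 4·9 + 14)/6 = 54/6 = 9; σ²_Drywall = ((14−4)/6)² = 2.778
te_Painting = (1 + 4·2 + 15)/6 = 24/6 = 4; σ²_Painting = ((15−1)/6)² = 5.444
te_Flooring = (2 + 4·3 + 4)/6 = 18/6 = 3; σ²_Flooring = ((4−2)/6)² = 0.111
te_Trim work = (1 + 4·3 + 17)/6 = 30/6 = 5; σ²_Trim work = ((17−1)/6)² = 7.111
te_Final inspection = (9 + 4·10 + 17)/6 = 66/6 = 11; σ²_Final inspection = ((17−9)/6)² = 1.778
te_Landscaping = (3 + 4·4 + 11)/6 = 30/6 = 5; σ²_Landscaping = ((11−3)/6)² = 1.778

Forward pass:
ES_Plumbing rough-in = 0; EF_Plumbing rough-in = 12
ES_HVAC install = 12; EF_HVAC install = 12+14 = 26
ES_Insulation = 12; EF_Insulation = 12+11 = 23
ES_Drywall = max(EF_HVAC install=26, EF_Insulation=23) = 26; EF_Drywall = 26+9 = 35
ES_Painting = max(EF_HVAC install=26, EF_Insulation=23) = 26; EF_Painting = 26+4 = 30
ES_Flooring = 23; EF_Flooring = 23+3 = 26
ES_Trim work = max(EF_Plumbing rough-in=12, EF_HVAC install=26) = 26; EF_Trim work = 26+5 = 31
ES_Final inspection = max(EF_Plumbing rough-in=12, EF_Insulation=23) = 23; EF_Final inspection = 23+11 = 34
ES_Landscaping = max(EF_Drywall=35, EF_Painting=30, EF_Flooring=26, EF_Trim work=31, EF_Final inspection=34) = 35; EF_Landscaping = 35+5 = 40
Expected project duration μ = 40 days. Critical path: Plumbing rough-in → HVAC install → Drywall → Landscaping.

Variance along critical path = 5.444 + 7.111 + 2.778 + 1.778 = 17.111; σ = √17.111 = 4.137 days.
Z = (44 − 40) / 4.137 = 0.967
P(T ≤ 44) = Φ(0.967) ≈ 0.833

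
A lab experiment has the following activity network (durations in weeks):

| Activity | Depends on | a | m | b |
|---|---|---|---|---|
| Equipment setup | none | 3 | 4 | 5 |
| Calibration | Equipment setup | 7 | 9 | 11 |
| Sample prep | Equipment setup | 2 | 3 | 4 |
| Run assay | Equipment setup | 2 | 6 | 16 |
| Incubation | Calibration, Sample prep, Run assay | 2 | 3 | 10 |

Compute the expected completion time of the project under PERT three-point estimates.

17 weeks

te_Equipment setup = (3 + 4·4 + 5)/6 = 24/6 = 4
te_Calibration = (7 + 4·9 + 11)/6 = 54/6 = 9
te_Sample prep = (2 + 4·3 + 4)/6 = 18/6 = 3
te_Run assay = (2 + 4·6 + 16)/6 = 42/6 = 7
te_Incubation = (2 + 4·3 + 10)/6 = 24/6 = 4

Forward pass:
ES_Equipment setup = 0; EF_Equipment setup = 4
ES_Calibration = 4; EF_Calibration = 4+9 = 13
ES_Sample prep = 4; EF_Sample prep = 4+3 = 7
ES_Run assay = 4; EF_Run assay = 4+7 = 11
ES_Incubation = max(EF_Calibration=13, EF_Sample prep=7, EF_Run assay=11) = 13; EF_Incubation = 13+4 = 17
Expected project duration μ = 17 weeks. Critical path: Equipment setup → Calibration → Incubation.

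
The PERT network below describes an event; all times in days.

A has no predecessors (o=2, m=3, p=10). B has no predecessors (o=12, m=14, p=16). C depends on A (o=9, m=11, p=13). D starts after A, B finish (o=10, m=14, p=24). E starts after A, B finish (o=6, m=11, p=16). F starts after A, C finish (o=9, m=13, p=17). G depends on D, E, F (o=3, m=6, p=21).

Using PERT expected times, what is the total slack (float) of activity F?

te_A = (2 + 4·3 + 10)/6 = 24/6 = 4
te_B = (12 + 4·14 + 16)/6 = 84/6 = 14
te_C = (9 + 4·11 + 13)/6 = 66/6 = 11
te_D = (10 + 4·14 + 24)/6 = 90/6 = 15
te_E = (6 + 4·11 + 16)/6 = 66/6 = 11
te_F = (9 + 4·13 + 17)/6 = 78/6 = 13
te_G = (3 + 4·6 + 21)/6 = 48/6 = 8

Forward pass:
ES_A = 0; EF_A = 4
ES_B = 0; EF_B = 14
ES_C = 4; EF_C = 4+11 = 15
ES_D = max(EF_A=4, EF_B=14) = 14; EF_D = 14+15 = 29
ES_E = max(EF_A=4, EF_B=14) = 14; EF_E = 14+11 = 25
ES_F = max(EF_A=4, EF_C=15) = 15; EF_F = 15+13 = 28
ES_G = max(EF_D=29, EF_E=25, EF_F=28) = 29; EF_G = 29+8 = 37
Expected project duration μ = 37 days. Critical path: B → D → G.

Backward pass:
LF_G = 37; LS_G = 37−8 = 29
LF_F = LS_G = 29; LS_F = 29−13 = 16
LF_E = LS_G = 29; LS_E = 29−11 = 18
LF_D = LS_G = 29; LS_D = 29−15 = 14
LF_C = LS_F = 16; LS_C = 16−11 = 5
LF_B = min(LS_D=14, LS_E=18) = 14; LS_B = 14−14 = 0
LF_A = min(LS_C=5, LS_D=14, LS_E=18, LS_F=16) = 5; LS_A = 5−4 = 1
Slack_F = LS_F − ES_F = 16 − 15 = 1

1 days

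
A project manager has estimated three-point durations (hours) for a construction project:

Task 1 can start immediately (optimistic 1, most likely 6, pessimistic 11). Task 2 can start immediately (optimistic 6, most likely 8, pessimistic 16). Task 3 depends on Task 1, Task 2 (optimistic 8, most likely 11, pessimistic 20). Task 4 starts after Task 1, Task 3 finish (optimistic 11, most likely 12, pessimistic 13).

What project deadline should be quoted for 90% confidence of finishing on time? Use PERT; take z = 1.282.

te_Task 1 = (1 + 4·6 + 11)/6 = 36/6 = 6; σ²_Task 1 = ((11−1)/6)² = 2.778
te_Task 2 = (6 + 4·8 + 16)/6 = 54/6 = 9; σ²_Task 2 = ((16−6)/6)² = 2.778
te_Task 3 = (8 + 4·11 + 20)/6 = 72/6 = 12; σ²_Task 3 = ((20−8)/6)² = 4.000
te_Task 4 = (11 + 4·12 + 13)/6 = 72/6 = 12; σ²_Task 4 = ((13−11)/6)² = 0.111

Forward pass:
ES_Task 1 = 0; EF_Task 1 = 6
ES_Task 2 = 0; EF_Task 2 = 9
ES_Task 3 = max(EF_Task 1=6, EF_Task 2=9) = 9; EF_Task 3 = 9+12 = 21
ES_Task 4 = max(EF_Task 1=6, EF_Task 3=21) = 21; EF_Task 4 = 21+12 = 33
Expected project duration μ = 33 hours. Critical path: Task 2 → Task 3 → Task 4.

Variance along critical path = 2.778 + 4.000 + 0.111 = 6.889; σ = 2.625 hours.
D = μ + z·σ = 33 + 1.282·2.625 = 36.4 hours

36.4 hours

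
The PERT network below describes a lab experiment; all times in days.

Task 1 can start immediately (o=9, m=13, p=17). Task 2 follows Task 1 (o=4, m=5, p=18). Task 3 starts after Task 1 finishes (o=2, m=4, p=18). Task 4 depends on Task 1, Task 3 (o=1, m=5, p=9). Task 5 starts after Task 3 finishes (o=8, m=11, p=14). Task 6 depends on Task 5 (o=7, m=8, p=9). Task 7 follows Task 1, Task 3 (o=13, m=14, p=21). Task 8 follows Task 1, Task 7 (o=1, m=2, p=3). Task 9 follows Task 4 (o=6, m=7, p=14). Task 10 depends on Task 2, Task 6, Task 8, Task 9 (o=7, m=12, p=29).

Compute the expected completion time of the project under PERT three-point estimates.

te_Task 1 = (9 + 4·13 + 17)/6 = 78/6 = 13
te_Task 2 = (4 + 4·5 + 18)/6 = 42/6 = 7
te_Task 3 = (2 + 4·4 + 18)/6 = 36/6 = 6
te_Task 4 = (1 + 4·5 + 9)/6 = 30/6 = 5
te_Task 5 = (8 + 4·11 + 14)/6 = 66/6 = 11
te_Task 6 = (7 + 4·8 + 9)/6 = 48/6 = 8
te_Task 7 = (13 + 4·14 + 21)/6 = 90/6 = 15
te_Task 8 = (1 + 4·2 + 3)/6 = 12/6 = 2
te_Task 9 = (6 + 4·7 + 14)/6 = 48/6 = 8
te_Task 10 = (7 + 4·12 + 29)/6 = 84/6 = 14

Forward pass:
ES_Task 1 = 0; EF_Task 1 = 13
ES_Task 2 = 13; EF_Task 2 = 13+7 = 20
ES_Task 3 = 13; EF_Task 3 = 13+6 = 19
ES_Task 4 = max(EF_Task 1=13, EF_Task 3=19) = 19; EF_Task 4 = 19+5 = 24
ES_Task 5 = 19; EF_Task 5 = 19+11 = 30
ES_Task 6 = 30; EF_Task 6 = 30+8 = 38
ES_Task 7 = max(EF_Task 1=13, EF_Task 3=19) = 19; EF_Task 7 = 19+15 = 34
ES_Task 8 = max(EF_Task 1=13, EF_Task 7=34) = 34; EF_Task 8 = 34+2 = 36
ES_Task 9 = 24; EF_Task 9 = 24+8 = 32
ES_Task 10 = max(EF_Task 2=20, EF_Task 6=38, EF_Task 8=36, EF_Task 9=32) = 38; EF_Task 10 = 38+14 = 52
Expected project duration μ = 52 days. Critical path: Task 1 → Task 3 → Task 5 → Task 6 → Task 10.

52 days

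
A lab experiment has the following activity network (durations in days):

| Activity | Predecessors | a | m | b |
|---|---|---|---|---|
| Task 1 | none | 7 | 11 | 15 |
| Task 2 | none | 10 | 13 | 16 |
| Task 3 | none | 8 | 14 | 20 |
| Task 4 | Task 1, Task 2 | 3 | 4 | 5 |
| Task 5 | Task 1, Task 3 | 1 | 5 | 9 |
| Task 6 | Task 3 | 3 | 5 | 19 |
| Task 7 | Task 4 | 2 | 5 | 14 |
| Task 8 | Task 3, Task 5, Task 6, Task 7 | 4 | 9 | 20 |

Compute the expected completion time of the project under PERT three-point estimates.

te_Task 1 = (7 + 4·11 + 15)/6 = 66/6 = 11
te_Task 2 = (10 + 4·13 + 16)/6 = 78/6 = 13
te_Task 3 = (8 + 4·14 + 20)/6 = 84/6 = 14
te_Task 4 = (3 + 4·4 + 5)/6 = 24/6 = 4
te_Task 5 = (1 + 4·5 + 9)/6 = 30/6 = 5
te_Task 6 = (3 + 4·5 + 19)/6 = 42/6 = 7
te_Task 7 = (2 + 4·5 + 14)/6 = 36/6 = 6
te_Task 8 = (4 + 4·9 + 20)/6 = 60/6 = 10

Forward pass:
ES_Task 1 = 0; EF_Task 1 = 11
ES_Task 2 = 0; EF_Task 2 = 13
ES_Task 3 = 0; EF_Task 3 = 14
ES_Task 4 = max(EF_Task 1=11, EF_Task 2=13) = 13; EF_Task 4 = 13+4 = 17
ES_Task 5 = max(EF_Task 1=11, EF_Task 3=14) = 14; EF_Task 5 = 14+5 = 19
ES_Task 6 = 14; EF_Task 6 = 14+7 = 21
ES_Task 7 = 17; EF_Task 7 = 17+6 = 23
ES_Task 8 = max(EF_Task 3=14, EF_Task 5=19, EF_Task 6=21, EF_Task 7=23) = 23; EF_Task 8 = 23+10 = 33
Expected project duration μ = 33 days. Critical path: Task 2 → Task 4 → Task 7 → Task 8.

33 days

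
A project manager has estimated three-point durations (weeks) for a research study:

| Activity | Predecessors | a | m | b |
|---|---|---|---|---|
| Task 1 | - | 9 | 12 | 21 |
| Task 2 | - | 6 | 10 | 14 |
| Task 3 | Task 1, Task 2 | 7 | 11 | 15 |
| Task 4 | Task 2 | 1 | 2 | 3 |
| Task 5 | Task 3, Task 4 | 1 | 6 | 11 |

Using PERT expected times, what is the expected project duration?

30 weeks

te_Task 1 = (9 + 4·12 + 21)/6 = 78/6 = 13
te_Task 2 = (6 + 4·10 + 14)/6 = 60/6 = 10
te_Task 3 = (7 + 4·11 + 15)/6 = 66/6 = 11
te_Task 4 = (1 + 4·2 + 3)/6 = 12/6 = 2
te_Task 5 = (1 + 4·6 + 11)/6 = 36/6 = 6

Forward pass:
ES_Task 1 = 0; EF_Task 1 = 13
ES_Task 2 = 0; EF_Task 2 = 10
ES_Task 3 = max(EF_Task 1=13, EF_Task 2=10) = 13; EF_Task 3 = 13+11 = 24
ES_Task 4 = 10; EF_Task 4 = 10+2 = 12
ES_Task 5 = max(EF_Task 3=24, EF_Task 4=12) = 24; EF_Task 5 = 24+6 = 30
Expected project duration μ = 30 weeks. Critical path: Task 1 → Task 3 → Task 5.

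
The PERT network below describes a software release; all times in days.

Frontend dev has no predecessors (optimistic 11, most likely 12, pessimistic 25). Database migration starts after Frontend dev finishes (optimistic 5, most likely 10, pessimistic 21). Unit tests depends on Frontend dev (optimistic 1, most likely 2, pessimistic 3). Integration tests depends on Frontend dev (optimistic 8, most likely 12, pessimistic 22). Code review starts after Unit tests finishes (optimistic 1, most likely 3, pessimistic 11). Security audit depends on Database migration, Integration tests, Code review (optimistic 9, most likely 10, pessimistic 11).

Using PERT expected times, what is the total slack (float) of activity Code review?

te_Frontend dev = (11 + 4·12 + 25)/6 = 84/6 = 14
te_Database migration = (5 + 4·10 + 21)/6 = 66/6 = 11
te_Unit tests = (1 + 4·2 + 3)/6 = 12/6 = 2
te_Integration tests = (8 + 4·12 + 22)/6 = 78/6 = 13
te_Code review = (1 + 4·3 + 11)/6 = 24/6 = 4
te_Security audit = (9 + 4·10 + 11)/6 = 60/6 = 10

Forward pass:
ES_Frontend dev = 0; EF_Frontend dev = 14
ES_Database migration = 14; EF_Database migration = 14+11 = 25
ES_Unit tests = 14; EF_Unit tests = 14+2 = 16
ES_Integration tests = 14; EF_Integration tests = 14+13 = 27
ES_Code review = 16; EF_Code review = 16+4 = 20
ES_Security audit = max(EF_Database migration=25, EF_Integration tests=27, EF_Code review=20) = 27; EF_Security audit = 27+10 = 37
Expected project duration μ = 37 days. Critical path: Frontend dev → Integration tests → Security audit.

Backward pass:
LF_Security audit = 37; LS_Security audit = 37−10 = 27
LF_Code review = LS_Security audit = 27; LS_Code review = 27−4 = 23
LF_Integration tests = LS_Security audit = 27; LS_Integration tests = 27−13 = 14
LF_Unit tests = LS_Code review = 23; LS_Unit tests = 23−2 = 21
LF_Database migration = LS_Security audit = 27; LS_Database migration = 27−11 = 16
LF_Frontend dev = min(LS_Database migration=16, LS_Unit tests=21, LS_Integration tests=14) = 14; LS_Frontend dev = 14−14 = 0
Slack_Code review = LS_Code review − ES_Code review = 23 − 16 = 7

7 days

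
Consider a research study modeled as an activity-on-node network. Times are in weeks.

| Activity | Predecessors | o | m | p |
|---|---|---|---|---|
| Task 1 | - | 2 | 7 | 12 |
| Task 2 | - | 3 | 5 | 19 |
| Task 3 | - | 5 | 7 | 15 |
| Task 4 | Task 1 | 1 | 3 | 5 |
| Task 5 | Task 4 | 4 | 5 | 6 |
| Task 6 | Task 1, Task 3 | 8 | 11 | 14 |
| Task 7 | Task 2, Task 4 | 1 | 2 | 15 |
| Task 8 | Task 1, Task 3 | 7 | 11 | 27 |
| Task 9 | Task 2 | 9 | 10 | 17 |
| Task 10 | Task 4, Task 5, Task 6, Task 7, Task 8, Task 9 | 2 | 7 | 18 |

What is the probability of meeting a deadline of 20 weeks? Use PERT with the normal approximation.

te_Task 1 = (2 + 4·7 + 12)/6 = 42/6 = 7; σ²_Task 1 = ((12−2)/6)² = 2.778
te_Task 2 = (3 + 4·5 + 19)/6 = 42/6 = 7; σ²_Task 2 = ((19−3)/6)² = 7.111
te_Task 3 = (5 + 4·7 + 15)/6 = 48/6 = 8; σ²_Task 3 = ((15−5)/6)² = 2.778
te_Task 4 = (1 + 4·3 + 5)/6 = 18/6 = 3; σ²_Task 4 = ((5−1)/6)² = 0.444
te_Task 5 = (4 + 4·5 + 6)/6 = 30/6 = 5; σ²_Task 5 = ((6−4)/6)² = 0.111
te_Task 6 = (8 + 4·11 + 14)/6 = 66/6 = 11; σ²_Task 6 = ((14−8)/6)² = 1.000
te_Task 7 = (1 + 4·2 + 15)/6 = 24/6 = 4; σ²_Task 7 = ((15−1)/6)² = 5.444
te_Task 8 = (7 + 4·11 + 27)/6 = 78/6 = 13; σ²_Task 8 = ((27−7)/6)² = 11.111
te_Task 9 = (9 + 4·10 + 17)/6 = 66/6 = 11; σ²_Task 9 = ((17−9)/6)² = 1.778
te_Task 10 = (2 + 4·7 + 18)/6 = 48/6 = 8; σ²_Task 10 = ((18−2)/6)² = 7.111

Forward pass:
ES_Task 1 = 0; EF_Task 1 = 7
ES_Task 2 = 0; EF_Task 2 = 7
ES_Task 3 = 0; EF_Task 3 = 8
ES_Task 4 = 7; EF_Task 4 = 7+3 = 10
ES_Task 5 = 10; EF_Task 5 = 10+5 = 15
ES_Task 6 = max(EF_Task 1=7, EF_Task 3=8) = 8; EF_Task 6 = 8+11 = 19
ES_Task 7 = max(EF_Task 2=7, EF_Task 4=10) = 10; EF_Task 7 = 10+4 = 14
ES_Task 8 = max(EF_Task 1=7, EF_Task 3=8) = 8; EF_Task 8 = 8+13 = 21
ES_Task 9 = 7; EF_Task 9 = 7+11 = 18
ES_Task 10 = max(EF_Task 4=10, EF_Task 5=15, EF_Task 6=19, EF_Task 7=14, EF_Task 8=21, EF_Task 9=18) = 21; EF_Task 10 = 21+8 = 29
Expected project duration μ = 29 weeks. Critical path: Task 3 → Task 8 → Task 10.

Variance along critical path = 2.778 + 11.111 + 7.111 = 21.000; σ = √21.000 = 4.583 weeks.
Z = (20 − 29) / 4.583 = -1.964
P(T ≤ 20) = Φ(-1.964) ≈ 0.025

0.025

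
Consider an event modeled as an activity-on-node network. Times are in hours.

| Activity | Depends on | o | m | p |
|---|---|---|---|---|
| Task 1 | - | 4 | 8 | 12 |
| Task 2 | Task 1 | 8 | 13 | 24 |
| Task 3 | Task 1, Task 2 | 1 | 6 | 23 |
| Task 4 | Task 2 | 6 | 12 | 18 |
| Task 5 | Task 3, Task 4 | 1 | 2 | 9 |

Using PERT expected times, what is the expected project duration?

te_Task 1 = (4 + 4·8 + 12)/6 = 48/6 = 8
te_Task 2 = (8 + 4·13 + 24)/6 = 84/6 = 14
te_Task 3 = (1 + 4·6 + 23)/6 = 48/6 = 8
te_Task 4 = (6 + 4·12 + 18)/6 = 72/6 = 12
te_Task 5 = (1 + 4·2 + 9)/6 = 18/6 = 3

Forward pass:
ES_Task 1 = 0; EF_Task 1 = 8
ES_Task 2 = 8; EF_Task 2 = 8+14 = 22
ES_Task 3 = max(EF_Task 1=8, EF_Task 2=22) = 22; EF_Task 3 = 22+8 = 30
ES_Task 4 = 22; EF_Task 4 = 22+12 = 34
ES_Task 5 = max(EF_Task 3=30, EF_Task 4=34) = 34; EF_Task 5 = 34+3 = 37
Expected project duration μ = 37 hours. Critical path: Task 1 → Task 2 → Task 4 → Task 5.

37 hours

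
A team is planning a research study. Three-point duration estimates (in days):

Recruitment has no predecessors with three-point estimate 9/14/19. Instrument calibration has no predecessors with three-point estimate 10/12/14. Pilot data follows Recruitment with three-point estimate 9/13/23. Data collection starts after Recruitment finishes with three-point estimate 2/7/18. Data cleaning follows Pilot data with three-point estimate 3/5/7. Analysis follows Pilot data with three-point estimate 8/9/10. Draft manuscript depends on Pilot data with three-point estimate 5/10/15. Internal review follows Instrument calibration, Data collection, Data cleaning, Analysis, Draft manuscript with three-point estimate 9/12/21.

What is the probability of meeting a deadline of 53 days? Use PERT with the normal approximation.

0.697

te_Recruitment = (9 + 4·14 + 19)/6 = 84/6 = 14; σ²_Recruitment = ((19−9)/6)² = 2.778
te_Instrument calibration = (10 + 4·12 + 14)/6 = 72/6 = 12; σ²_Instrument calibration = ((14−10)/6)² = 0.444
te_Pilot data = (9 + 4·13 + 23)/6 = 84/6 = 14; σ²_Pilot data = ((23−9)/6)² = 5.444
te_Data collection = (2 + 4·7 + 18)/6 = 48/6 = 8; σ²_Data collection = ((18−2)/6)² = 7.111
te_Data cleaning = (3 + 4·5 + 7)/6 = 30/6 = 5; σ²_Data cleaning = ((7−3)/6)² = 0.444
te_Analysis = (8 + 4·9 + 10)/6 = 54/6 = 9; σ²_Analysis = ((10−8)/6)² = 0.111
te_Draft manuscript = (5 + 4·10 + 15)/6 = 60/6 = 10; σ²_Draft manuscript = ((15−5)/6)² = 2.778
te_Internal review = (9 + 4·12 + 21)/6 = 78/6 = 13; σ²_Internal review = ((21−9)/6)² = 4.000

Forward pass:
ES_Recruitment = 0; EF_Recruitment = 14
ES_Instrument calibration = 0; EF_Instrument calibration = 12
ES_Pilot data = 14; EF_Pilot data = 14+14 = 28
ES_Data collection = 14; EF_Data collection = 14+8 = 22
ES_Data cleaning = 28; EF_Data cleaning = 28+5 = 33
ES_Analysis = 28; EF_Analysis = 28+9 = 37
ES_Draft manuscript = 28; EF_Draft manuscript = 28+10 = 38
ES_Internal review = max(EF_Instrument calibration=12, EF_Data collection=22, EF_Data cleaning=33, EF_Analysis=37, EF_Draft manuscript=38) = 38; EF_Internal review = 38+13 = 51
Expected project duration μ = 51 days. Critical path: Recruitment → Pilot data → Draft manuscript → Internal review.

Variance along critical path = 2.778 + 5.444 + 2.778 + 4.000 = 15.000; σ = √15.000 = 3.873 days.
Z = (53 − 51) / 3.873 = 0.516
P(T ≤ 53) = Φ(0.516) ≈ 0.697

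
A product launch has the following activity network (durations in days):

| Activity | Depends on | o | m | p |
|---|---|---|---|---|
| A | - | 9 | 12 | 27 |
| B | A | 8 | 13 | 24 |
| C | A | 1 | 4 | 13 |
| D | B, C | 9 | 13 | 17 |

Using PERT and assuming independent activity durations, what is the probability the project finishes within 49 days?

0.971

te_A = (9 + 4·12 + 27)/6 = 84/6 = 14; σ²_A = ((27−9)/6)² = 9.000
te_B = (8 + 4·13 + 24)/6 = 84/6 = 14; σ²_B = ((24−8)/6)² = 7.111
te_C = (1 + 4·4 + 13)/6 = 30/6 = 5; σ²_C = ((13−1)/6)² = 4.000
te_D = (9 + 4·13 + 17)/6 = 78/6 = 13; σ²_D = ((17−9)/6)² = 1.778

Forward pass:
ES_A = 0; EF_A = 14
ES_B = 14; EF_B = 14+14 = 28
ES_C = 14; EF_C = 14+5 = 19
ES_D = max(EF_B=28, EF_C=19) = 28; EF_D = 28+13 = 41
Expected project duration μ = 41 days. Critical path: A → B → D.

Variance along critical path = 9.000 + 7.111 + 1.778 = 17.889; σ = √17.889 = 4.230 days.
Z = (49 − 41) / 4.230 = 1.891
P(T ≤ 49) = Φ(1.891) ≈ 0.971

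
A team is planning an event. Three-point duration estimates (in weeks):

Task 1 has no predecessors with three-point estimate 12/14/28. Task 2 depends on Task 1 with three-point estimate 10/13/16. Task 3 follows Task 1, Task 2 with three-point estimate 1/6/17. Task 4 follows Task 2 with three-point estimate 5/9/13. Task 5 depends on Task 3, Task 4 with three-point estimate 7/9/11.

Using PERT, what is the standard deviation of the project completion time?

te_Task 1 = (12 + 4·14 + 28)/6 = 96/6 = 16; σ²_Task 1 = ((28−12)/6)² = 7.111
te_Task 2 = (10 + 4·13 + 16)/6 = 78/6 = 13; σ²_Task 2 = ((16−10)/6)² = 1.000
te_Task 3 = (1 + 4·6 + 17)/6 = 42/6 = 7; σ²_Task 3 = ((17−1)/6)² = 7.111
te_Task 4 = (5 + 4·9 + 13)/6 = 54/6 = 9; σ²_Task 4 = ((13−5)/6)² = 1.778
te_Task 5 = (7 + 4·9 + 11)/6 = 54/6 = 9; σ²_Task 5 = ((11−7)/6)² = 0.444

Forward pass:
ES_Task 1 = 0; EF_Task 1 = 16
ES_Task 2 = 16; EF_Task 2 = 16+13 = 29
ES_Task 3 = max(EF_Task 1=16, EF_Task 2=29) = 29; EF_Task 3 = 29+7 = 36
ES_Task 4 = 29; EF_Task 4 = 29+9 = 38
ES_Task 5 = max(EF_Task 3=36, EF_Task 4=38) = 38; EF_Task 5 = 38+9 = 47
Expected project duration μ = 47 weeks. Critical path: Task 1 → Task 2 → Task 4 → Task 5.

Variance along critical path = 7.111 + 1.000 + 1.778 + 0.444 = 10.333
σ = √10.333 = 3.215 weeks

3.21 weeks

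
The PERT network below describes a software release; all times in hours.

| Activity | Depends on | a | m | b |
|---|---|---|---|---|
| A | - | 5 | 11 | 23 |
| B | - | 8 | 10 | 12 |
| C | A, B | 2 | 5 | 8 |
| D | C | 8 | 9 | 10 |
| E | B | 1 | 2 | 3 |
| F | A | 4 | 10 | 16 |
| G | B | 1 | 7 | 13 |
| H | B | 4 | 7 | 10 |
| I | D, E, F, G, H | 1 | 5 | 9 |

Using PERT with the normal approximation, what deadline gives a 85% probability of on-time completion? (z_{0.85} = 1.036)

te_A = (5 + 4·11 + 23)/6 = 72/6 = 12; σ²_A = ((23−5)/6)² = 9.000
te_B = (8 + 4·10 + 12)/6 = 60/6 = 10; σ²_B = ((12−8)/6)² = 0.444
te_C = (2 + 4·5 + 8)/6 = 30/6 = 5; σ²_C = ((8−2)/6)² = 1.000
te_D = (8 + 4·9 + 10)/6 = 54/6 = 9; σ²_D = ((10−8)/6)² = 0.111
te_E = (1 + 4·2 + 3)/6 = 12/6 = 2; σ²_E = ((3−1)/6)² = 0.111
te_F = (4 + 4·10 + 16)/6 = 60/6 = 10; σ²_F = ((16−4)/6)² = 4.000
te_G = (1 + 4·7 + 13)/6 = 42/6 = 7; σ²_G = ((13−1)/6)² = 4.000
te_H = (4 + 4·7 + 10)/6 = 42/6 = 7; σ²_H = ((10−4)/6)² = 1.000
te_I = (1 + 4·5 + 9)/6 = 30/6 = 5; σ²_I = ((9−1)/6)² = 1.778

Forward pass:
ES_A = 0; EF_A = 12
ES_B = 0; EF_B = 10
ES_C = max(EF_A=12, EF_B=10) = 12; EF_C = 12+5 = 17
ES_D = 17; EF_D = 17+9 = 26
ES_E = 10; EF_E = 10+2 = 12
ES_F = 12; EF_F = 12+10 = 22
ES_G = 10; EF_G = 10+7 = 17
ES_H = 10; EF_H = 10+7 = 17
ES_I = max(EF_D=26, EF_E=12, EF_F=22, EF_G=17, EF_H=17) = 26; EF_I = 26+5 = 31
Expected project duration μ = 31 hours. Critical path: A → C → D → I.

Variance along critical path = 9.000 + 1.000 + 0.111 + 1.778 = 11.889; σ = 3.448 hours.
D = μ + z·σ = 31 + 1.036·3.448 = 34.6 hours

34.6 hours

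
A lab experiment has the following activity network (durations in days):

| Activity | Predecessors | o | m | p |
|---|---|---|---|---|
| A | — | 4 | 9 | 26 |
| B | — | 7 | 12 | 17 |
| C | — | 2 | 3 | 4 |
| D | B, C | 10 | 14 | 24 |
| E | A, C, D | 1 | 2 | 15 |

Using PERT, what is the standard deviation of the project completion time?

3.70 days

te_A = (4 + 4·9 + 26)/6 = 66/6 = 11; σ²_A = ((26−4)/6)² = 13.444
te_B = (7 + 4·12 + 17)/6 = 72/6 = 12; σ²_B = ((17−7)/6)² = 2.778
te_C = (2 + 4·3 + 4)/6 = 18/6 = 3; σ²_C = ((4−2)/6)² = 0.111
te_D = (10 + 4·14 + 24)/6 = 90/6 = 15; σ²_D = ((24−10)/6)² = 5.444
te_E = (1 + 4·2 + 15)/6 = 24/6 = 4; σ²_E = ((15−1)/6)² = 5.444

Forward pass:
ES_A = 0; EF_A = 11
ES_B = 0; EF_B = 12
ES_C = 0; EF_C = 3
ES_D = max(EF_B=12, EF_C=3) = 12; EF_D = 12+15 = 27
ES_E = max(EF_A=11, EF_C=3, EF_D=27) = 27; EF_E = 27+4 = 31
Expected project duration μ = 31 days. Critical path: B → D → E.

Variance along critical path = 2.778 + 5.444 + 5.444 = 13.667
σ = √13.667 = 3.697 days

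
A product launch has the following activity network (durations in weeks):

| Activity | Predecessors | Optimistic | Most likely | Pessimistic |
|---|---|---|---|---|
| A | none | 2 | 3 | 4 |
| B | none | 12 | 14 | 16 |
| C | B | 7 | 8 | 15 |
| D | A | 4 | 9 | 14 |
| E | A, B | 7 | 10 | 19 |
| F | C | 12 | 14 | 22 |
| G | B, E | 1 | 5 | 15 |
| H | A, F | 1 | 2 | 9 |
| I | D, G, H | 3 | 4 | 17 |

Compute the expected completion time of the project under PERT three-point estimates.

47 weeks

te_A = (2 + 4·3 + 4)/6 = 18/6 = 3
te_B = (12 + 4·14 + 16)/6 = 84/6 = 14
te_C = (7 + 4·8 + 15)/6 = 54/6 = 9
te_D = (4 + 4·9 + 14)/6 = 54/6 = 9
te_E = (7 + 4·10 + 19)/6 = 66/6 = 11
te_F = (12 + 4·14 + 22)/6 = 90/6 = 15
te_G = (1 + 4·5 + 15)/6 = 36/6 = 6
te_H = (1 + 4·2 + 9)/6 = 18/6 = 3
te_I = (3 + 4·4 + 17)/6 = 36/6 = 6

Forward pass:
ES_A = 0; EF_A = 3
ES_B = 0; EF_B = 14
ES_C = 14; EF_C = 14+9 = 23
ES_D = 3; EF_D = 3+9 = 12
ES_E = max(EF_A=3, EF_B=14) = 14; EF_E = 14+11 = 25
ES_F = 23; EF_F = 23+15 = 38
ES_G = max(EF_B=14, EF_E=25) = 25; EF_G = 25+6 = 31
ES_H = max(EF_A=3, EF_F=38) = 38; EF_H = 38+3 = 41
ES_I = max(EF_D=12, EF_G=31, EF_H=41) = 41; EF_I = 41+6 = 47
Expected project duration μ = 47 weeks. Critical path: B → C → F → H → I.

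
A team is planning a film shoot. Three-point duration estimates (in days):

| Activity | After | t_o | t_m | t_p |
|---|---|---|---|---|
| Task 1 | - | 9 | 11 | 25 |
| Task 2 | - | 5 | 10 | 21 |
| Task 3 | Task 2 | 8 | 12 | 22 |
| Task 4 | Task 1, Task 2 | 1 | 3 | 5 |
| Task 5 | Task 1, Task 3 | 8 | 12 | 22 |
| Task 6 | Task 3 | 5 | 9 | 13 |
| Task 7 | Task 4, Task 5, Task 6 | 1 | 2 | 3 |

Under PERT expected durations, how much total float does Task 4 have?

21 days

te_Task 1 = (9 + 4·11 + 25)/6 = 78/6 = 13
te_Task 2 = (5 + 4·10 + 21)/6 = 66/6 = 11
te_Task 3 = (8 + 4·12 + 22)/6 = 78/6 = 13
te_Task 4 = (1 + 4·3 + 5)/6 = 18/6 = 3
te_Task 5 = (8 + 4·12 + 22)/6 = 78/6 = 13
te_Task 6 = (5 + 4·9 + 13)/6 = 54/6 = 9
te_Task 7 = (1 + 4·2 + 3)/6 = 12/6 = 2

Forward pass:
ES_Task 1 = 0; EF_Task 1 = 13
ES_Task 2 = 0; EF_Task 2 = 11
ES_Task 3 = 11; EF_Task 3 = 11+13 = 24
ES_Task 4 = max(EF_Task 1=13, EF_Task 2=11) = 13; EF_Task 4 = 13+3 = 16
ES_Task 5 = max(EF_Task 1=13, EF_Task 3=24) = 24; EF_Task 5 = 24+13 = 37
ES_Task 6 = 24; EF_Task 6 = 24+9 = 33
ES_Task 7 = max(EF_Task 4=16, EF_Task 5=37, EF_Task 6=33) = 37; EF_Task 7 = 37+2 = 39
Expected project duration μ = 39 days. Critical path: Task 2 → Task 3 → Task 5 → Task 7.

Backward pass:
LF_Task 7 = 39; LS_Task 7 = 39−2 = 37
LF_Task 6 = LS_Task 7 = 37; LS_Task 6 = 37−9 = 28
LF_Task 5 = LS_Task 7 = 37; LS_Task 5 = 37−13 = 24
LF_Task 4 = LS_Task 7 = 37; LS_Task 4 = 37−3 = 34
LF_Task 3 = min(LS_Task 5=24, LS_Task 6=28) = 24; LS_Task 3 = 24−13 = 11
LF_Task 2 = min(LS_Task 3=11, LS_Task 4=34) = 11; LS_Task 2 = 11−11 = 0
LF_Task 1 = min(LS_Task 4=34, LS_Task 5=24) = 24; LS_Task 1 = 24−13 = 11
Slack_Task 4 = LS_Task 4 − ES_Task 4 = 34 − 13 = 21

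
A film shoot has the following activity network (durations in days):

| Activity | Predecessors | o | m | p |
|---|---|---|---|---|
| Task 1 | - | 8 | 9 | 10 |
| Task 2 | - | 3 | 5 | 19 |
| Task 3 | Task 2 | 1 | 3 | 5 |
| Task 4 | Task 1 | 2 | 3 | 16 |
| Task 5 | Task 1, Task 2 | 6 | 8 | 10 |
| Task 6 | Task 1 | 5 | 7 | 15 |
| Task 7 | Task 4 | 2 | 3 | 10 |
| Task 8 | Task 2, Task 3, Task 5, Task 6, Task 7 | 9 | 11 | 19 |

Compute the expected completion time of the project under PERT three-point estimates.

te_Task 1 = (8 + 4·9 + 10)/6 = 54/6 = 9
te_Task 2 = (3 + 4·5 + 19)/6 = 42/6 = 7
te_Task 3 = (1 + 4·3 + 5)/6 = 18/6 = 3
te_Task 4 = (2 + 4·3 + 16)/6 = 30/6 = 5
te_Task 5 = (6 + 4·8 + 10)/6 = 48/6 = 8
te_Task 6 = (5 + 4·7 + 15)/6 = 48/6 = 8
te_Task 7 = (2 + 4·3 + 10)/6 = 24/6 = 4
te_Task 8 = (9 + 4·11 + 19)/6 = 72/6 = 12

Forward pass:
ES_Task 1 = 0; EF_Task 1 = 9
ES_Task 2 = 0; EF_Task 2 = 7
ES_Task 3 = 7; EF_Task 3 = 7+3 = 10
ES_Task 4 = 9; EF_Task 4 = 9+5 = 14
ES_Task 5 = max(EF_Task 1=9, EF_Task 2=7) = 9; EF_Task 5 = 9+8 = 17
ES_Task 6 = 9; EF_Task 6 = 9+8 = 17
ES_Task 7 = 14; EF_Task 7 = 14+4 = 18
ES_Task 8 = max(EF_Task 2=7, EF_Task 3=10, EF_Task 5=17, EF_Task 6=17, EF_Task 7=18) = 18; EF_Task 8 = 18+12 = 30
Expected project duration μ = 30 days. Critical path: Task 1 → Task 4 → Task 7 → Task 8.

30 days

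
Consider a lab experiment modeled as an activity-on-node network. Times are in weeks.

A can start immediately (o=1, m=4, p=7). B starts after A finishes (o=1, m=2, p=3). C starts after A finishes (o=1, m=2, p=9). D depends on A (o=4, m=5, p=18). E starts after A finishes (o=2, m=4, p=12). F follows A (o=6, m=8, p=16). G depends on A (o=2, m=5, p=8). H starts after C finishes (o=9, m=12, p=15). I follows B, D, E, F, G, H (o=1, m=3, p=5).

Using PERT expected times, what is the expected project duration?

te_A = (1 + 4·4 + 7)/6 = 24/6 = 4
te_B = (1 + 4·2 + 3)/6 = 12/6 = 2
te_C = (1 + 4·2 + 9)/6 = 18/6 = 3
te_D = (4 + 4·5 + 18)/6 = 42/6 = 7
te_E = (2 + 4·4 + 12)/6 = 30/6 = 5
te_F = (6 + 4·8 + 16)/6 = 54/6 = 9
te_G = (2 + 4·5 + 8)/6 = 30/6 = 5
te_H = (9 + 4·12 + 15)/6 = 72/6 = 12
te_I = (1 + 4·3 + 5)/6 = 18/6 = 3

Forward pass:
ES_A = 0; EF_A = 4
ES_B = 4; EF_B = 4+2 = 6
ES_C = 4; EF_C = 4+3 = 7
ES_D = 4; EF_D = 4+7 = 11
ES_E = 4; EF_E = 4+5 = 9
ES_F = 4; EF_F = 4+9 = 13
ES_G = 4; EF_G = 4+5 = 9
ES_H = 7; EF_H = 7+12 = 19
ES_I = max(EF_B=6, EF_D=11, EF_E=9, EF_F=13, EF_G=9, EF_H=19) = 19; EF_I = 19+3 = 22
Expected project duration μ = 22 weeks. Critical path: A → C → H → I.

22 weeks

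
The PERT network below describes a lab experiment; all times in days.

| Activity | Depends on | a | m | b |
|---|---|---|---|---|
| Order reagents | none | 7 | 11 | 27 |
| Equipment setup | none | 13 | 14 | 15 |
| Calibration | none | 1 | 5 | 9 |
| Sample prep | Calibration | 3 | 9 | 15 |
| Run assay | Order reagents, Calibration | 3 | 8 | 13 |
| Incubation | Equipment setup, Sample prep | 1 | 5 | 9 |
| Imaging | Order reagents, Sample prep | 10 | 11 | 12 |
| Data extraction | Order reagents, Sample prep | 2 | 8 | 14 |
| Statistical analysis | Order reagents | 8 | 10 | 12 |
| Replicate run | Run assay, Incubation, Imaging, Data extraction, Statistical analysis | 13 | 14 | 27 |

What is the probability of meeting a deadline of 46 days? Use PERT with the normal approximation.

0.931

te_Order reagents = (7 + 4·11 + 27)/6 = 78/6 = 13; σ²_Order reagents = ((27−7)/6)² = 11.111
te_Equipment setup = (13 + 4·14 + 15)/6 = 84/6 = 14; σ²_Equipment setup = ((15−13)/6)² = 0.111
te_Calibration = (1 + 4·5 + 9)/6 = 30/6 = 5; σ²_Calibration = ((9−1)/6)² = 1.778
te_Sample prep = (3 + 4·9 + 15)/6 = 54/6 = 9; σ²_Sample prep = ((15−3)/6)² = 4.000
te_Run assay = (3 + 4·8 + 13)/6 = 48/6 = 8; σ²_Run assay = ((13−3)/6)² = 2.778
te_Incubation = (1 + 4·5 + 9)/6 = 30/6 = 5; σ²_Incubation = ((9−1)/6)² = 1.778
te_Imaging = (10 + 4·11 + 12)/6 = 66/6 = 11; σ²_Imaging = ((12−10)/6)² = 0.111
te_Data extraction = (2 + 4·8 + 14)/6 = 48/6 = 8; σ²_Data extraction = ((14−2)/6)² = 4.000
te_Statistical analysis = (8 + 4·10 + 12)/6 = 60/6 = 10; σ²_Statistical analysis = ((12−8)/6)² = 0.444
te_Replicate run = (13 + 4·14 + 27)/6 = 96/6 = 16; σ²_Replicate run = ((27−13)/6)² = 5.444

Forward pass:
ES_Order reagents = 0; EF_Order reagents = 13
ES_Equipment setup = 0; EF_Equipment setup = 14
ES_Calibration = 0; EF_Calibration = 5
ES_Sample prep = 5; EF_Sample prep = 5+9 = 14
ES_Run assay = max(EF_Order reagents=13, EF_Calibration=5) = 13; EF_Run assay = 13+8 = 21
ES_Incubation = max(EF_Equipment setup=14, EF_Sample prep=14) = 14; EF_Incubation = 14+5 = 19
ES_Imaging = max(EF_Order reagents=13, EF_Sample prep=14) = 14; EF_Imaging = 14+11 = 25
ES_Data extraction = max(EF_Order reagents=13, EF_Sample prep=14) = 14; EF_Data extraction = 14+8 = 22
ES_Statistical analysis = 13; EF_Statistical analysis = 13+10 = 23
ES_Replicate run = max(EF_Run assay=21, EF_Incubation=19, EF_Imaging=25, EF_Data extraction=22, EF_Statistical analysis=23) = 25; EF_Replicate run = 25+16 = 41
Expected project duration μ = 41 days. Critical path: Calibration → Sample prep → Imaging → Replicate run.

Variance along critical path = 1.778 + 4.000 + 0.111 + 5.444 = 11.333; σ = √11.333 = 3.367 days.
Z = (46 − 41) / 3.367 = 1.485
P(T ≤ 46) = Φ(1.485) ≈ 0.931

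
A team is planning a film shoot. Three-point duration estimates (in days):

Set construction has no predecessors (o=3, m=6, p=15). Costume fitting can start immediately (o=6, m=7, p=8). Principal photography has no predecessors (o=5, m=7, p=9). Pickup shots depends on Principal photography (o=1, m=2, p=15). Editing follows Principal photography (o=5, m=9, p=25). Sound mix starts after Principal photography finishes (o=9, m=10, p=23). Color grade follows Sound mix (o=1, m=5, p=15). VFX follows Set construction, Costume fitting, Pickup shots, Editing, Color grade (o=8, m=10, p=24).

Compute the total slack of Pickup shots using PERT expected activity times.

te_Set construction = (3 + 4·6 + 15)/6 = 42/6 = 7
te_Costume fitting = (6 + 4·7 + 8)/6 = 42/6 = 7
te_Principal photography = (5 + 4·7 + 9)/6 = 42/6 = 7
te_Pickup shots = (1 + 4·2 + 15)/6 = 24/6 = 4
te_Editing = (5 + 4·9 + 25)/6 = 66/6 = 11
te_Sound mix = (9 + 4·10 + 23)/6 = 72/6 = 12
te_Color grade = (1 + 4·5 + 15)/6 = 36/6 = 6
te_VFX = (8 + 4·10 + 24)/6 = 72/6 = 12

Forward pass:
ES_Set construction = 0; EF_Set construction = 7
ES_Costume fitting = 0; EF_Costume fitting = 7
ES_Principal photography = 0; EF_Principal photography = 7
ES_Pickup shots = 7; EF_Pickup shots = 7+4 = 11
ES_Editing = 7; EF_Editing = 7+11 = 18
ES_Sound mix = 7; EF_Sound mix = 7+12 = 19
ES_Color grade = 19; EF_Color grade = 19+6 = 25
ES_VFX = max(EF_Set construction=7, EF_Costume fitting=7, EF_Pickup shots=11, EF_Editing=18, EF_Color grade=25) = 25; EF_VFX = 25+12 = 37
Expected project duration μ = 37 days. Critical path: Principal photography → Sound mix → Color grade → VFX.

Backward pass:
LF_VFX = 37; LS_VFX = 37−12 = 25
LF_Color grade = LS_VFX = 25; LS_Color grade = 25−6 = 19
LF_Sound mix = LS_Color grade = 19; LS_Sound mix = 19−12 = 7
LF_Editing = LS_VFX = 25; LS_Editing = 25−11 = 14
LF_Pickup shots = LS_VFX = 25; LS_Pickup shots = 25−4 = 21
LF_Principal photography = min(LS_Pickup shots=21, LS_Editing=14, LS_Sound mix=7) = 7; LS_Principal photography = 7−7 = 0
LF_Costume fitting = LS_VFX = 25; LS_Costume fitting = 25−7 = 18
LF_Set construction = LS_VFX = 25; LS_Set construction = 25−7 = 18
Slack_Pickup shots = LS_Pickup shots − ES_Pickup shots = 21 − 7 = 14

14 days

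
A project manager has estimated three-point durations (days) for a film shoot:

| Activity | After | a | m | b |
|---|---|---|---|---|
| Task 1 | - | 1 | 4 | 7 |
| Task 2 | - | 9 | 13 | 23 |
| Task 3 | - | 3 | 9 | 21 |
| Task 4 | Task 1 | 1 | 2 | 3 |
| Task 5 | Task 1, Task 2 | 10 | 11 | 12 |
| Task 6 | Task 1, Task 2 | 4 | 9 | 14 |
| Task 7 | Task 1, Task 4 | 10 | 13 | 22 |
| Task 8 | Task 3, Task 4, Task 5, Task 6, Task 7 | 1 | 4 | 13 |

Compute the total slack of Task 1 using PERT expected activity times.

te_Task 1 = (1 + 4·4 + 7)/6 = 24/6 = 4
te_Task 2 = (9 + 4·13 + 23)/6 = 84/6 = 14
te_Task 3 = (3 + 4·9 + 21)/6 = 60/6 = 10
te_Task 4 = (1 + 4·2 + 3)/6 = 12/6 = 2
te_Task 5 = (10 + 4·11 + 12)/6 = 66/6 = 11
te_Task 6 = (4 + 4·9 + 14)/6 = 54/6 = 9
te_Task 7 = (10 + 4·13 + 22)/6 = 84/6 = 14
te_Task 8 = (1 + 4·4 + 13)/6 = 30/6 = 5

Forward pass:
ES_Task 1 = 0; EF_Task 1 = 4
ES_Task 2 = 0; EF_Task 2 = 14
ES_Task 3 = 0; EF_Task 3 = 10
ES_Task 4 = 4; EF_Task 4 = 4+2 = 6
ES_Task 5 = max(EF_Task 1=4, EF_Task 2=14) = 14; EF_Task 5 = 14+11 = 25
ES_Task 6 = max(EF_Task 1=4, EF_Task 2=14) = 14; EF_Task 6 = 14+9 = 23
ES_Task 7 = max(EF_Task 1=4, EF_Task 4=6) = 6; EF_Task 7 = 6+14 = 20
ES_Task 8 = max(EF_Task 3=10, EF_Task 4=6, EF_Task 5=25, EF_Task 6=23, EF_Task 7=20) = 25; EF_Task 8 = 25+5 = 30
Expected project duration μ = 30 days. Critical path: Task 2 → Task 5 → Task 8.

Backward pass:
LF_Task 8 = 30; LS_Task 8 = 30−5 = 25
LF_Task 7 = LS_Task 8 = 25; LS_Task 7 = 25−14 = 11
LF_Task 6 = LS_Task 8 = 25; LS_Task 6 = 25−9 = 16
LF_Task 5 = LS_Task 8 = 25; LS_Task 5 = 25−11 = 14
LF_Task 4 = min(LS_Task 7=11, LS_Task 8=25) = 11; LS_Task 4 = 11−2 = 9
LF_Task 3 = LS_Task 8 = 25; LS_Task 3 = 25−10 = 15
LF_Task 2 = min(LS_Task 5=14, LS_Task 6=16) = 14; LS_Task 2 = 14−14 = 0
LF_Task 1 = min(LS_Task 4=9, LS_Task 5=14, LS_Task 6=16, LS_Task 7=11) = 9; LS_Task 1 = 9−4 = 5
Slack_Task 1 = LS_Task 1 − ES_Task 1 = 5 − 0 = 5

5 days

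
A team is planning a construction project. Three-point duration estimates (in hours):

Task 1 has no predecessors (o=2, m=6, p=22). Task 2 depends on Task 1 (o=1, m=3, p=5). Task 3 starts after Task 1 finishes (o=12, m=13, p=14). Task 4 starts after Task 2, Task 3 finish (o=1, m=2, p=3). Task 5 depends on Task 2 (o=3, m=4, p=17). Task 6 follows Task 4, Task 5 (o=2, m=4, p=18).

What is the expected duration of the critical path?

te_Task 1 = (2 + 4·6 + 22)/6 = 48/6 = 8
te_Task 2 = (1 + 4·3 + 5)/6 = 18/6 = 3
te_Task 3 = (12 + 4·13 + 14)/6 = 78/6 = 13
te_Task 4 = (1 + 4·2 + 3)/6 = 12/6 = 2
te_Task 5 = (3 + 4·4 + 17)/6 = 36/6 = 6
te_Task 6 = (2 + 4·4 + 18)/6 = 36/6 = 6

Forward pass:
ES_Task 1 = 0; EF_Task 1 = 8
ES_Task 2 = 8; EF_Task 2 = 8+3 = 11
ES_Task 3 = 8; EF_Task 3 = 8+13 = 21
ES_Task 4 = max(EF_Task 2=11, EF_Task 3=21) = 21; EF_Task 4 = 21+2 = 23
ES_Task 5 = 11; EF_Task 5 = 11+6 = 17
ES_Task 6 = max(EF_Task 4=23, EF_Task 5=17) = 23; EF_Task 6 = 23+6 = 29
Expected project duration μ = 29 hours. Critical path: Task 1 → Task 3 → Task 4 → Task 6.

29 hours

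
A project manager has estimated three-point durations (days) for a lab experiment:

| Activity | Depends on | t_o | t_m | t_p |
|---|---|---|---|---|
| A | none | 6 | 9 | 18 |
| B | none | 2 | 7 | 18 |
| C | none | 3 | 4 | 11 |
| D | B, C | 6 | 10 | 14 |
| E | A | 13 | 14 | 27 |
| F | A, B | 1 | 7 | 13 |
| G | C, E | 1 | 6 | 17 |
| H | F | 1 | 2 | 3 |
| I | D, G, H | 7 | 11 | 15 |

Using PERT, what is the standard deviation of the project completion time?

4.28 days

te_A = (6 + 4·9 + 18)/6 = 60/6 = 10; σ²_A = ((18−6)/6)² = 4.000
te_B = (2 + 4·7 + 18)/6 = 48/6 = 8; σ²_B = ((18−2)/6)² = 7.111
te_C = (3 + 4·4 + 11)/6 = 30/6 = 5; σ²_C = ((11−3)/6)² = 1.778
te_D = (6 + 4·10 + 14)/6 = 60/6 = 10; σ²_D = ((14−6)/6)² = 1.778
te_E = (13 + 4·14 + 27)/6 = 96/6 = 16; σ²_E = ((27−13)/6)² = 5.444
te_F = (1 + 4·7 + 13)/6 = 42/6 = 7; σ²_F = ((13−1)/6)² = 4.000
te_G = (1 + 4·6 + 17)/6 = 42/6 = 7; σ²_G = ((17−1)/6)² = 7.111
te_H = (1 + 4·2 + 3)/6 = 12/6 = 2; σ²_H = ((3−1)/6)² = 0.111
te_I = (7 + 4·11 + 15)/6 = 66/6 = 11; σ²_I = ((15−7)/6)² = 1.778

Forward pass:
ES_A = 0; EF_A = 10
ES_B = 0; EF_B = 8
ES_C = 0; EF_C = 5
ES_D = max(EF_B=8, EF_C=5) = 8; EF_D = 8+10 = 18
ES_E = 10; EF_E = 10+16 = 26
ES_F = max(EF_A=10, EF_B=8) = 10; EF_F = 10+7 = 17
ES_G = max(EF_C=5, EF_E=26) = 26; EF_G = 26+7 = 33
ES_H = 17; EF_H = 17+2 = 19
ES_I = max(EF_D=18, EF_G=33, EF_H=19) = 33; EF_I = 33+11 = 44
Expected project duration μ = 44 days. Critical path: A → E → G → I.

Variance along critical path = 4.000 + 5.444 + 7.111 + 1.778 = 18.333
σ = √18.333 = 4.282 days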